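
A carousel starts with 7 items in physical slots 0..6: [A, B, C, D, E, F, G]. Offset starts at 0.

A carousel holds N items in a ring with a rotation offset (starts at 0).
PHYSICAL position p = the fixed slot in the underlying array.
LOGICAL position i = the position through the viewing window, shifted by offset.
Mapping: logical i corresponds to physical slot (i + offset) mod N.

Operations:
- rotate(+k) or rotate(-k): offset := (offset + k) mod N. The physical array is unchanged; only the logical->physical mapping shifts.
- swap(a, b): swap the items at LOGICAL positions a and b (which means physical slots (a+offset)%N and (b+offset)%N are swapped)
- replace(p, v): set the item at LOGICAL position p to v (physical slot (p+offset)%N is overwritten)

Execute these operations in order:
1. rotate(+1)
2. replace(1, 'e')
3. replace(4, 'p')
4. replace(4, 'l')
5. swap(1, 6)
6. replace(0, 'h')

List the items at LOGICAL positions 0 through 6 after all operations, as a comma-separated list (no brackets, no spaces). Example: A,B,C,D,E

Answer: h,A,D,E,l,G,e

Derivation:
After op 1 (rotate(+1)): offset=1, physical=[A,B,C,D,E,F,G], logical=[B,C,D,E,F,G,A]
After op 2 (replace(1, 'e')): offset=1, physical=[A,B,e,D,E,F,G], logical=[B,e,D,E,F,G,A]
After op 3 (replace(4, 'p')): offset=1, physical=[A,B,e,D,E,p,G], logical=[B,e,D,E,p,G,A]
After op 4 (replace(4, 'l')): offset=1, physical=[A,B,e,D,E,l,G], logical=[B,e,D,E,l,G,A]
After op 5 (swap(1, 6)): offset=1, physical=[e,B,A,D,E,l,G], logical=[B,A,D,E,l,G,e]
After op 6 (replace(0, 'h')): offset=1, physical=[e,h,A,D,E,l,G], logical=[h,A,D,E,l,G,e]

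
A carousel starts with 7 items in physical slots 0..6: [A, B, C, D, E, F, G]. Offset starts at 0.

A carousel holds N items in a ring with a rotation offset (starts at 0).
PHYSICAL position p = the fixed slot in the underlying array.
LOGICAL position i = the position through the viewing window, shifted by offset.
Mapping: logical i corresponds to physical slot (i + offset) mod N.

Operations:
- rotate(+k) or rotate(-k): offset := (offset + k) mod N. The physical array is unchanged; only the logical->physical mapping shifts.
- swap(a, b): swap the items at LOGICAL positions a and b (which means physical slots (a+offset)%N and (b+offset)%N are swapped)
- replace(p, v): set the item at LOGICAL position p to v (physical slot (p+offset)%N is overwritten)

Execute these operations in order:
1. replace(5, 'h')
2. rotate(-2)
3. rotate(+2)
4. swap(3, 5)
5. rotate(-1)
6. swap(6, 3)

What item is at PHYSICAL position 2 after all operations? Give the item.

After op 1 (replace(5, 'h')): offset=0, physical=[A,B,C,D,E,h,G], logical=[A,B,C,D,E,h,G]
After op 2 (rotate(-2)): offset=5, physical=[A,B,C,D,E,h,G], logical=[h,G,A,B,C,D,E]
After op 3 (rotate(+2)): offset=0, physical=[A,B,C,D,E,h,G], logical=[A,B,C,D,E,h,G]
After op 4 (swap(3, 5)): offset=0, physical=[A,B,C,h,E,D,G], logical=[A,B,C,h,E,D,G]
After op 5 (rotate(-1)): offset=6, physical=[A,B,C,h,E,D,G], logical=[G,A,B,C,h,E,D]
After op 6 (swap(6, 3)): offset=6, physical=[A,B,D,h,E,C,G], logical=[G,A,B,D,h,E,C]

Answer: D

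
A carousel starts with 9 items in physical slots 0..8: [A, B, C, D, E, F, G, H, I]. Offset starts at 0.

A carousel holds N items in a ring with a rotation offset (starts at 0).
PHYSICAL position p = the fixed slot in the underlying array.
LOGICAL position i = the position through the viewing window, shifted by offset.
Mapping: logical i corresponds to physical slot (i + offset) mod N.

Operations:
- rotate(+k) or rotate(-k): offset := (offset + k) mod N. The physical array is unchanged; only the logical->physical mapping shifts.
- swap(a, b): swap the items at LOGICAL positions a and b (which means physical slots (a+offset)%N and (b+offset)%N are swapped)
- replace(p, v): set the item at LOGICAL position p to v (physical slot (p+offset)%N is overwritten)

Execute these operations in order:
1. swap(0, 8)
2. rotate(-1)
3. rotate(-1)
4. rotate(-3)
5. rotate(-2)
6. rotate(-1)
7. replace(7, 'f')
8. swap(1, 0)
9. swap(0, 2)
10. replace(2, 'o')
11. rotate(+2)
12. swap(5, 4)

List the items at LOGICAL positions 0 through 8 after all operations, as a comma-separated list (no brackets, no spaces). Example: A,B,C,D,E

After op 1 (swap(0, 8)): offset=0, physical=[I,B,C,D,E,F,G,H,A], logical=[I,B,C,D,E,F,G,H,A]
After op 2 (rotate(-1)): offset=8, physical=[I,B,C,D,E,F,G,H,A], logical=[A,I,B,C,D,E,F,G,H]
After op 3 (rotate(-1)): offset=7, physical=[I,B,C,D,E,F,G,H,A], logical=[H,A,I,B,C,D,E,F,G]
After op 4 (rotate(-3)): offset=4, physical=[I,B,C,D,E,F,G,H,A], logical=[E,F,G,H,A,I,B,C,D]
After op 5 (rotate(-2)): offset=2, physical=[I,B,C,D,E,F,G,H,A], logical=[C,D,E,F,G,H,A,I,B]
After op 6 (rotate(-1)): offset=1, physical=[I,B,C,D,E,F,G,H,A], logical=[B,C,D,E,F,G,H,A,I]
After op 7 (replace(7, 'f')): offset=1, physical=[I,B,C,D,E,F,G,H,f], logical=[B,C,D,E,F,G,H,f,I]
After op 8 (swap(1, 0)): offset=1, physical=[I,C,B,D,E,F,G,H,f], logical=[C,B,D,E,F,G,H,f,I]
After op 9 (swap(0, 2)): offset=1, physical=[I,D,B,C,E,F,G,H,f], logical=[D,B,C,E,F,G,H,f,I]
After op 10 (replace(2, 'o')): offset=1, physical=[I,D,B,o,E,F,G,H,f], logical=[D,B,o,E,F,G,H,f,I]
After op 11 (rotate(+2)): offset=3, physical=[I,D,B,o,E,F,G,H,f], logical=[o,E,F,G,H,f,I,D,B]
After op 12 (swap(5, 4)): offset=3, physical=[I,D,B,o,E,F,G,f,H], logical=[o,E,F,G,f,H,I,D,B]

Answer: o,E,F,G,f,H,I,D,B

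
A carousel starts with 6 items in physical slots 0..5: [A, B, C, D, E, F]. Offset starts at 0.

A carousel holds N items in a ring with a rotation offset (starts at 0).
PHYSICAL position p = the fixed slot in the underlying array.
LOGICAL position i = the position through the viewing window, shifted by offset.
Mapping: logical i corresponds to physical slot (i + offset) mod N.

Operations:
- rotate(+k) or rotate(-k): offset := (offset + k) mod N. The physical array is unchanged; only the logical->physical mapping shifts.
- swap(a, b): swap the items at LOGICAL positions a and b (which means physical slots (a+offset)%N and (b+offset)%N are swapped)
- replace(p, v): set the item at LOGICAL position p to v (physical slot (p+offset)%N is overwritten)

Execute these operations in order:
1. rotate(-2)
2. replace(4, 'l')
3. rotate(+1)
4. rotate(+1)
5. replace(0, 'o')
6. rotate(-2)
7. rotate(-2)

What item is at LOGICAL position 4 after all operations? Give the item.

Answer: o

Derivation:
After op 1 (rotate(-2)): offset=4, physical=[A,B,C,D,E,F], logical=[E,F,A,B,C,D]
After op 2 (replace(4, 'l')): offset=4, physical=[A,B,l,D,E,F], logical=[E,F,A,B,l,D]
After op 3 (rotate(+1)): offset=5, physical=[A,B,l,D,E,F], logical=[F,A,B,l,D,E]
After op 4 (rotate(+1)): offset=0, physical=[A,B,l,D,E,F], logical=[A,B,l,D,E,F]
After op 5 (replace(0, 'o')): offset=0, physical=[o,B,l,D,E,F], logical=[o,B,l,D,E,F]
After op 6 (rotate(-2)): offset=4, physical=[o,B,l,D,E,F], logical=[E,F,o,B,l,D]
After op 7 (rotate(-2)): offset=2, physical=[o,B,l,D,E,F], logical=[l,D,E,F,o,B]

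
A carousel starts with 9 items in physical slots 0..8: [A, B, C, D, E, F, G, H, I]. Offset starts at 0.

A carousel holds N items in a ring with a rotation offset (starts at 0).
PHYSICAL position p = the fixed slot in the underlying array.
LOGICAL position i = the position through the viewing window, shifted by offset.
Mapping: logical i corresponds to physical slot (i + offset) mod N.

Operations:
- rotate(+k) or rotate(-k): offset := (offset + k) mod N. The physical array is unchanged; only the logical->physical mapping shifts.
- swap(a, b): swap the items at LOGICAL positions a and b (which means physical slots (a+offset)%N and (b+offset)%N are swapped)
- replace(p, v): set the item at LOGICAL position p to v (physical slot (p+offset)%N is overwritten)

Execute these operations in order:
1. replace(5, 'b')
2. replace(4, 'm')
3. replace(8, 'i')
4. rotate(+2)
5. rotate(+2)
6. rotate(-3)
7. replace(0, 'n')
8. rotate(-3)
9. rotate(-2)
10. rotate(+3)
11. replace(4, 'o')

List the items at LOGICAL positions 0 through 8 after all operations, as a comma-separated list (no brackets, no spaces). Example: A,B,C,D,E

Answer: i,A,n,C,o,m,b,G,H

Derivation:
After op 1 (replace(5, 'b')): offset=0, physical=[A,B,C,D,E,b,G,H,I], logical=[A,B,C,D,E,b,G,H,I]
After op 2 (replace(4, 'm')): offset=0, physical=[A,B,C,D,m,b,G,H,I], logical=[A,B,C,D,m,b,G,H,I]
After op 3 (replace(8, 'i')): offset=0, physical=[A,B,C,D,m,b,G,H,i], logical=[A,B,C,D,m,b,G,H,i]
After op 4 (rotate(+2)): offset=2, physical=[A,B,C,D,m,b,G,H,i], logical=[C,D,m,b,G,H,i,A,B]
After op 5 (rotate(+2)): offset=4, physical=[A,B,C,D,m,b,G,H,i], logical=[m,b,G,H,i,A,B,C,D]
After op 6 (rotate(-3)): offset=1, physical=[A,B,C,D,m,b,G,H,i], logical=[B,C,D,m,b,G,H,i,A]
After op 7 (replace(0, 'n')): offset=1, physical=[A,n,C,D,m,b,G,H,i], logical=[n,C,D,m,b,G,H,i,A]
After op 8 (rotate(-3)): offset=7, physical=[A,n,C,D,m,b,G,H,i], logical=[H,i,A,n,C,D,m,b,G]
After op 9 (rotate(-2)): offset=5, physical=[A,n,C,D,m,b,G,H,i], logical=[b,G,H,i,A,n,C,D,m]
After op 10 (rotate(+3)): offset=8, physical=[A,n,C,D,m,b,G,H,i], logical=[i,A,n,C,D,m,b,G,H]
After op 11 (replace(4, 'o')): offset=8, physical=[A,n,C,o,m,b,G,H,i], logical=[i,A,n,C,o,m,b,G,H]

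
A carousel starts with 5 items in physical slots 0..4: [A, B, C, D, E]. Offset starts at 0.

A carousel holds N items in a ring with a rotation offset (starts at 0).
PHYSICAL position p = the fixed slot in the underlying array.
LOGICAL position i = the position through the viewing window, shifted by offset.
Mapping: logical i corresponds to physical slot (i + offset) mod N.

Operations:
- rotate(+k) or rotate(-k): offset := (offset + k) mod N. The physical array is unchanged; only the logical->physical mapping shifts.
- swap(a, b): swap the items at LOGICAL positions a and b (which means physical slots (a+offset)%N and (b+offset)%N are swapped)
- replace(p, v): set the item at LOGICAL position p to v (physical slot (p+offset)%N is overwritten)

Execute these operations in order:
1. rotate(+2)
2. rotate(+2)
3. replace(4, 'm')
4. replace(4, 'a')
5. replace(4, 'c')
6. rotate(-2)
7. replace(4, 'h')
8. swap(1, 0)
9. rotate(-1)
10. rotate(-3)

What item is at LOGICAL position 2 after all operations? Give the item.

After op 1 (rotate(+2)): offset=2, physical=[A,B,C,D,E], logical=[C,D,E,A,B]
After op 2 (rotate(+2)): offset=4, physical=[A,B,C,D,E], logical=[E,A,B,C,D]
After op 3 (replace(4, 'm')): offset=4, physical=[A,B,C,m,E], logical=[E,A,B,C,m]
After op 4 (replace(4, 'a')): offset=4, physical=[A,B,C,a,E], logical=[E,A,B,C,a]
After op 5 (replace(4, 'c')): offset=4, physical=[A,B,C,c,E], logical=[E,A,B,C,c]
After op 6 (rotate(-2)): offset=2, physical=[A,B,C,c,E], logical=[C,c,E,A,B]
After op 7 (replace(4, 'h')): offset=2, physical=[A,h,C,c,E], logical=[C,c,E,A,h]
After op 8 (swap(1, 0)): offset=2, physical=[A,h,c,C,E], logical=[c,C,E,A,h]
After op 9 (rotate(-1)): offset=1, physical=[A,h,c,C,E], logical=[h,c,C,E,A]
After op 10 (rotate(-3)): offset=3, physical=[A,h,c,C,E], logical=[C,E,A,h,c]

Answer: A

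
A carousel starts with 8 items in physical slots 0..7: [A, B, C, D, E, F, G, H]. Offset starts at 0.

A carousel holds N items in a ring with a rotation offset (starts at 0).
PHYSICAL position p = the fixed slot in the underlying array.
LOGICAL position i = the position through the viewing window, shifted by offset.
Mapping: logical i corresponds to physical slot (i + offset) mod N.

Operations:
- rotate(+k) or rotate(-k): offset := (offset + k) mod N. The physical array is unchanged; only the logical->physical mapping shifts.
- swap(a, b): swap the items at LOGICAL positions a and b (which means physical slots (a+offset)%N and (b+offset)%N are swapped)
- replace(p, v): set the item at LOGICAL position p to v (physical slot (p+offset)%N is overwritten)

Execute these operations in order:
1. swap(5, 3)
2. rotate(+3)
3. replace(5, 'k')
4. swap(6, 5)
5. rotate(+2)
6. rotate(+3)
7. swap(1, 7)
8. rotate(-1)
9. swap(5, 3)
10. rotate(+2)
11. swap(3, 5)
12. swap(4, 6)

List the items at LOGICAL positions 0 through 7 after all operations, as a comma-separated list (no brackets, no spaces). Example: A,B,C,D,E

Answer: H,E,F,G,k,C,D,B

Derivation:
After op 1 (swap(5, 3)): offset=0, physical=[A,B,C,F,E,D,G,H], logical=[A,B,C,F,E,D,G,H]
After op 2 (rotate(+3)): offset=3, physical=[A,B,C,F,E,D,G,H], logical=[F,E,D,G,H,A,B,C]
After op 3 (replace(5, 'k')): offset=3, physical=[k,B,C,F,E,D,G,H], logical=[F,E,D,G,H,k,B,C]
After op 4 (swap(6, 5)): offset=3, physical=[B,k,C,F,E,D,G,H], logical=[F,E,D,G,H,B,k,C]
After op 5 (rotate(+2)): offset=5, physical=[B,k,C,F,E,D,G,H], logical=[D,G,H,B,k,C,F,E]
After op 6 (rotate(+3)): offset=0, physical=[B,k,C,F,E,D,G,H], logical=[B,k,C,F,E,D,G,H]
After op 7 (swap(1, 7)): offset=0, physical=[B,H,C,F,E,D,G,k], logical=[B,H,C,F,E,D,G,k]
After op 8 (rotate(-1)): offset=7, physical=[B,H,C,F,E,D,G,k], logical=[k,B,H,C,F,E,D,G]
After op 9 (swap(5, 3)): offset=7, physical=[B,H,E,F,C,D,G,k], logical=[k,B,H,E,F,C,D,G]
After op 10 (rotate(+2)): offset=1, physical=[B,H,E,F,C,D,G,k], logical=[H,E,F,C,D,G,k,B]
After op 11 (swap(3, 5)): offset=1, physical=[B,H,E,F,G,D,C,k], logical=[H,E,F,G,D,C,k,B]
After op 12 (swap(4, 6)): offset=1, physical=[B,H,E,F,G,k,C,D], logical=[H,E,F,G,k,C,D,B]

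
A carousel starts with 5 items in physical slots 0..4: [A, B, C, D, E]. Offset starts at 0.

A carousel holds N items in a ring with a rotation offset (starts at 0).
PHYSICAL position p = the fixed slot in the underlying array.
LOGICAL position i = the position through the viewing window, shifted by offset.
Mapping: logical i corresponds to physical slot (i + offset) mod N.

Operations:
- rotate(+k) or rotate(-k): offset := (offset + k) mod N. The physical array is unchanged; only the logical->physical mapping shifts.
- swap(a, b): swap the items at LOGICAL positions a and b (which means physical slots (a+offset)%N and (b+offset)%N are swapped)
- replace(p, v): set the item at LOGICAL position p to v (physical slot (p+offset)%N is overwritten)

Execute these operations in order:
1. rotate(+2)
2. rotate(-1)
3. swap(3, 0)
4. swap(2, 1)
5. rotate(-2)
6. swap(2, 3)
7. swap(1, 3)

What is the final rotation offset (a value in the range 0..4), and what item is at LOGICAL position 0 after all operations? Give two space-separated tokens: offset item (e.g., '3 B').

Answer: 4 B

Derivation:
After op 1 (rotate(+2)): offset=2, physical=[A,B,C,D,E], logical=[C,D,E,A,B]
After op 2 (rotate(-1)): offset=1, physical=[A,B,C,D,E], logical=[B,C,D,E,A]
After op 3 (swap(3, 0)): offset=1, physical=[A,E,C,D,B], logical=[E,C,D,B,A]
After op 4 (swap(2, 1)): offset=1, physical=[A,E,D,C,B], logical=[E,D,C,B,A]
After op 5 (rotate(-2)): offset=4, physical=[A,E,D,C,B], logical=[B,A,E,D,C]
After op 6 (swap(2, 3)): offset=4, physical=[A,D,E,C,B], logical=[B,A,D,E,C]
After op 7 (swap(1, 3)): offset=4, physical=[E,D,A,C,B], logical=[B,E,D,A,C]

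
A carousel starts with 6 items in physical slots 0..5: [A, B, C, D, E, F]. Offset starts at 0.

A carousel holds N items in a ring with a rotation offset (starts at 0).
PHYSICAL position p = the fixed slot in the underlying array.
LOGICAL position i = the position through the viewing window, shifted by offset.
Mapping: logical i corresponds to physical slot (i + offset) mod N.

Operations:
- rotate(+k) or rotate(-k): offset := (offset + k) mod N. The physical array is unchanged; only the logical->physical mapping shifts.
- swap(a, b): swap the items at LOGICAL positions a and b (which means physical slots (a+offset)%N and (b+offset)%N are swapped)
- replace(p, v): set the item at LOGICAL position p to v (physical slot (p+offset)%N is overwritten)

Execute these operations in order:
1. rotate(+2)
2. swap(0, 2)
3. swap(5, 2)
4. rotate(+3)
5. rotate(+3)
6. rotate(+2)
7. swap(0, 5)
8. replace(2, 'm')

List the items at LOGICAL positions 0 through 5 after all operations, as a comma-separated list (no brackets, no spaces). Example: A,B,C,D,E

Answer: D,F,m,C,E,B

Derivation:
After op 1 (rotate(+2)): offset=2, physical=[A,B,C,D,E,F], logical=[C,D,E,F,A,B]
After op 2 (swap(0, 2)): offset=2, physical=[A,B,E,D,C,F], logical=[E,D,C,F,A,B]
After op 3 (swap(5, 2)): offset=2, physical=[A,C,E,D,B,F], logical=[E,D,B,F,A,C]
After op 4 (rotate(+3)): offset=5, physical=[A,C,E,D,B,F], logical=[F,A,C,E,D,B]
After op 5 (rotate(+3)): offset=2, physical=[A,C,E,D,B,F], logical=[E,D,B,F,A,C]
After op 6 (rotate(+2)): offset=4, physical=[A,C,E,D,B,F], logical=[B,F,A,C,E,D]
After op 7 (swap(0, 5)): offset=4, physical=[A,C,E,B,D,F], logical=[D,F,A,C,E,B]
After op 8 (replace(2, 'm')): offset=4, physical=[m,C,E,B,D,F], logical=[D,F,m,C,E,B]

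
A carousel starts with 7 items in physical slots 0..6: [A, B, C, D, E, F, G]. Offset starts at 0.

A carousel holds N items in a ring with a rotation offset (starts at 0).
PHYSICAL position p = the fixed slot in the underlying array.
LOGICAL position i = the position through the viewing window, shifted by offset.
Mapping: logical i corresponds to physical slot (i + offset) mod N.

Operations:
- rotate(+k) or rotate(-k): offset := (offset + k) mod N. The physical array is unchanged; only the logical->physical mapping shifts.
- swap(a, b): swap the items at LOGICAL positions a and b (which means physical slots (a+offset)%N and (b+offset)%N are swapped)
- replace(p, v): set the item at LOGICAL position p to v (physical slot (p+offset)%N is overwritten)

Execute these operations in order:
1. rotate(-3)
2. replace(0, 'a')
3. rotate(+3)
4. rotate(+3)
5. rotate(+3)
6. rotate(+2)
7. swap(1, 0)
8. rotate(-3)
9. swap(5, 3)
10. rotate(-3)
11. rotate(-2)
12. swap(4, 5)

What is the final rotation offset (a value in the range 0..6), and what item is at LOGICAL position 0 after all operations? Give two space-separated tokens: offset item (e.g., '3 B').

Answer: 0 A

Derivation:
After op 1 (rotate(-3)): offset=4, physical=[A,B,C,D,E,F,G], logical=[E,F,G,A,B,C,D]
After op 2 (replace(0, 'a')): offset=4, physical=[A,B,C,D,a,F,G], logical=[a,F,G,A,B,C,D]
After op 3 (rotate(+3)): offset=0, physical=[A,B,C,D,a,F,G], logical=[A,B,C,D,a,F,G]
After op 4 (rotate(+3)): offset=3, physical=[A,B,C,D,a,F,G], logical=[D,a,F,G,A,B,C]
After op 5 (rotate(+3)): offset=6, physical=[A,B,C,D,a,F,G], logical=[G,A,B,C,D,a,F]
After op 6 (rotate(+2)): offset=1, physical=[A,B,C,D,a,F,G], logical=[B,C,D,a,F,G,A]
After op 7 (swap(1, 0)): offset=1, physical=[A,C,B,D,a,F,G], logical=[C,B,D,a,F,G,A]
After op 8 (rotate(-3)): offset=5, physical=[A,C,B,D,a,F,G], logical=[F,G,A,C,B,D,a]
After op 9 (swap(5, 3)): offset=5, physical=[A,D,B,C,a,F,G], logical=[F,G,A,D,B,C,a]
After op 10 (rotate(-3)): offset=2, physical=[A,D,B,C,a,F,G], logical=[B,C,a,F,G,A,D]
After op 11 (rotate(-2)): offset=0, physical=[A,D,B,C,a,F,G], logical=[A,D,B,C,a,F,G]
After op 12 (swap(4, 5)): offset=0, physical=[A,D,B,C,F,a,G], logical=[A,D,B,C,F,a,G]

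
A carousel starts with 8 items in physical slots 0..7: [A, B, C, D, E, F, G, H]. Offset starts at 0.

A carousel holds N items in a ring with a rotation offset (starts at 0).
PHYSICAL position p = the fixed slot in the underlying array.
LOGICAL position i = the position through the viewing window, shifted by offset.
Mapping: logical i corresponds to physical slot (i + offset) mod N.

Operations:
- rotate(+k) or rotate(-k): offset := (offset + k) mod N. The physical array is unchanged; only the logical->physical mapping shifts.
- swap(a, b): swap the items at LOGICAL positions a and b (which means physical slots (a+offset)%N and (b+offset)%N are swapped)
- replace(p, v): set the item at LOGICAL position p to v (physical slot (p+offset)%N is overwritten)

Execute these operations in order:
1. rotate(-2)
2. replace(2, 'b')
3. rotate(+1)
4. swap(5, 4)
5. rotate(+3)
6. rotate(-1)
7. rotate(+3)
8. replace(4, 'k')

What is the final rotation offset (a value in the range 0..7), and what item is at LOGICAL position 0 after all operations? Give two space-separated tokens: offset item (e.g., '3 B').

Answer: 4 D

Derivation:
After op 1 (rotate(-2)): offset=6, physical=[A,B,C,D,E,F,G,H], logical=[G,H,A,B,C,D,E,F]
After op 2 (replace(2, 'b')): offset=6, physical=[b,B,C,D,E,F,G,H], logical=[G,H,b,B,C,D,E,F]
After op 3 (rotate(+1)): offset=7, physical=[b,B,C,D,E,F,G,H], logical=[H,b,B,C,D,E,F,G]
After op 4 (swap(5, 4)): offset=7, physical=[b,B,C,E,D,F,G,H], logical=[H,b,B,C,E,D,F,G]
After op 5 (rotate(+3)): offset=2, physical=[b,B,C,E,D,F,G,H], logical=[C,E,D,F,G,H,b,B]
After op 6 (rotate(-1)): offset=1, physical=[b,B,C,E,D,F,G,H], logical=[B,C,E,D,F,G,H,b]
After op 7 (rotate(+3)): offset=4, physical=[b,B,C,E,D,F,G,H], logical=[D,F,G,H,b,B,C,E]
After op 8 (replace(4, 'k')): offset=4, physical=[k,B,C,E,D,F,G,H], logical=[D,F,G,H,k,B,C,E]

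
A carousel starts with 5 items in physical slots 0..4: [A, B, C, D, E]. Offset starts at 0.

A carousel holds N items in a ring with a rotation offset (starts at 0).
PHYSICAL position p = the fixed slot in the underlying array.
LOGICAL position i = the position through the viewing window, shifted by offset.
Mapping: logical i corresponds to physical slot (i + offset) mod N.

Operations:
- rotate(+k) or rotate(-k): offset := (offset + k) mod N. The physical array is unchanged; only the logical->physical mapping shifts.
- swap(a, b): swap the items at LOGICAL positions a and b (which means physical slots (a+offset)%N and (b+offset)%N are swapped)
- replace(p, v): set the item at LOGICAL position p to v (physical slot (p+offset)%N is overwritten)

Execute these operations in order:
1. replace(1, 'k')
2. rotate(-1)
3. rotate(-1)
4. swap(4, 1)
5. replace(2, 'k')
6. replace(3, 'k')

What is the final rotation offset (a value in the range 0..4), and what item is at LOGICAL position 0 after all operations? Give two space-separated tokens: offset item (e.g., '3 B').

After op 1 (replace(1, 'k')): offset=0, physical=[A,k,C,D,E], logical=[A,k,C,D,E]
After op 2 (rotate(-1)): offset=4, physical=[A,k,C,D,E], logical=[E,A,k,C,D]
After op 3 (rotate(-1)): offset=3, physical=[A,k,C,D,E], logical=[D,E,A,k,C]
After op 4 (swap(4, 1)): offset=3, physical=[A,k,E,D,C], logical=[D,C,A,k,E]
After op 5 (replace(2, 'k')): offset=3, physical=[k,k,E,D,C], logical=[D,C,k,k,E]
After op 6 (replace(3, 'k')): offset=3, physical=[k,k,E,D,C], logical=[D,C,k,k,E]

Answer: 3 D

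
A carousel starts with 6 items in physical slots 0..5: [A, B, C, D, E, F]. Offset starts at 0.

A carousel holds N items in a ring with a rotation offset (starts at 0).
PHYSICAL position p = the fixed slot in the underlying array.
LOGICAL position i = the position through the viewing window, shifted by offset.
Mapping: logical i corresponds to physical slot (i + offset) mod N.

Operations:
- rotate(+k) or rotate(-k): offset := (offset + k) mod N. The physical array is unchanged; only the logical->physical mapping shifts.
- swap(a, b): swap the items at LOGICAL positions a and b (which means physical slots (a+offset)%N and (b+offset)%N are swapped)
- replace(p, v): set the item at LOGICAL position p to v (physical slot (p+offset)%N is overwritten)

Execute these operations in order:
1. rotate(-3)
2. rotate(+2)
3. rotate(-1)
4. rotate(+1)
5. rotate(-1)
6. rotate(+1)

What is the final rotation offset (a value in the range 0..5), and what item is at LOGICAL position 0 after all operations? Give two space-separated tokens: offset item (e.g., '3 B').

Answer: 5 F

Derivation:
After op 1 (rotate(-3)): offset=3, physical=[A,B,C,D,E,F], logical=[D,E,F,A,B,C]
After op 2 (rotate(+2)): offset=5, physical=[A,B,C,D,E,F], logical=[F,A,B,C,D,E]
After op 3 (rotate(-1)): offset=4, physical=[A,B,C,D,E,F], logical=[E,F,A,B,C,D]
After op 4 (rotate(+1)): offset=5, physical=[A,B,C,D,E,F], logical=[F,A,B,C,D,E]
After op 5 (rotate(-1)): offset=4, physical=[A,B,C,D,E,F], logical=[E,F,A,B,C,D]
After op 6 (rotate(+1)): offset=5, physical=[A,B,C,D,E,F], logical=[F,A,B,C,D,E]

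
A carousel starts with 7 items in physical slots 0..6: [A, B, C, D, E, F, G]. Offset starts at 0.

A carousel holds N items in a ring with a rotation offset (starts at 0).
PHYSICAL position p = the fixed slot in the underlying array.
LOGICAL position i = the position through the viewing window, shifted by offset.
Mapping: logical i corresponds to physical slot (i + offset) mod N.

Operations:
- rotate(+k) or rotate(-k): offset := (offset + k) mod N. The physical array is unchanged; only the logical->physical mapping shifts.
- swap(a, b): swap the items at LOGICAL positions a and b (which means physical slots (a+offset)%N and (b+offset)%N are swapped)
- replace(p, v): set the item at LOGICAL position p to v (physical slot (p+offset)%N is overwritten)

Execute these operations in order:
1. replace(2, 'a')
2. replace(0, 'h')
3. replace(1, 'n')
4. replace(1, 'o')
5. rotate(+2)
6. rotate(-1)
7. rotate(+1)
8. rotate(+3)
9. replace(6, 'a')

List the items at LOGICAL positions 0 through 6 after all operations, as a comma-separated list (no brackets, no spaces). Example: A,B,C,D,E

Answer: F,G,h,o,a,D,a

Derivation:
After op 1 (replace(2, 'a')): offset=0, physical=[A,B,a,D,E,F,G], logical=[A,B,a,D,E,F,G]
After op 2 (replace(0, 'h')): offset=0, physical=[h,B,a,D,E,F,G], logical=[h,B,a,D,E,F,G]
After op 3 (replace(1, 'n')): offset=0, physical=[h,n,a,D,E,F,G], logical=[h,n,a,D,E,F,G]
After op 4 (replace(1, 'o')): offset=0, physical=[h,o,a,D,E,F,G], logical=[h,o,a,D,E,F,G]
After op 5 (rotate(+2)): offset=2, physical=[h,o,a,D,E,F,G], logical=[a,D,E,F,G,h,o]
After op 6 (rotate(-1)): offset=1, physical=[h,o,a,D,E,F,G], logical=[o,a,D,E,F,G,h]
After op 7 (rotate(+1)): offset=2, physical=[h,o,a,D,E,F,G], logical=[a,D,E,F,G,h,o]
After op 8 (rotate(+3)): offset=5, physical=[h,o,a,D,E,F,G], logical=[F,G,h,o,a,D,E]
After op 9 (replace(6, 'a')): offset=5, physical=[h,o,a,D,a,F,G], logical=[F,G,h,o,a,D,a]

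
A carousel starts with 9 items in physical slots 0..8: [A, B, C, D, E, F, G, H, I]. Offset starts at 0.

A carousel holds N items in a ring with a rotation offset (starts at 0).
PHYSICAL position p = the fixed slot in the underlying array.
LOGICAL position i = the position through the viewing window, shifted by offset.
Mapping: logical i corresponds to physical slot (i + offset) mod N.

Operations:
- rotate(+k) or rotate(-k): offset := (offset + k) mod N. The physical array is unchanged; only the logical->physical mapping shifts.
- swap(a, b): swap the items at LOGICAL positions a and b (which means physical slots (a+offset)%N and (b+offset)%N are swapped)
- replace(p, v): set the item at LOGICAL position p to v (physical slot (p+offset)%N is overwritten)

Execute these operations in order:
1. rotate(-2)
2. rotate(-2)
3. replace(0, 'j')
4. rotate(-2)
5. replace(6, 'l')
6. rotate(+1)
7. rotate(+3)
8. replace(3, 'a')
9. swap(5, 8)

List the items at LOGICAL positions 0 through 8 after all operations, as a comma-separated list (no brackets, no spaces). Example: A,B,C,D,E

After op 1 (rotate(-2)): offset=7, physical=[A,B,C,D,E,F,G,H,I], logical=[H,I,A,B,C,D,E,F,G]
After op 2 (rotate(-2)): offset=5, physical=[A,B,C,D,E,F,G,H,I], logical=[F,G,H,I,A,B,C,D,E]
After op 3 (replace(0, 'j')): offset=5, physical=[A,B,C,D,E,j,G,H,I], logical=[j,G,H,I,A,B,C,D,E]
After op 4 (rotate(-2)): offset=3, physical=[A,B,C,D,E,j,G,H,I], logical=[D,E,j,G,H,I,A,B,C]
After op 5 (replace(6, 'l')): offset=3, physical=[l,B,C,D,E,j,G,H,I], logical=[D,E,j,G,H,I,l,B,C]
After op 6 (rotate(+1)): offset=4, physical=[l,B,C,D,E,j,G,H,I], logical=[E,j,G,H,I,l,B,C,D]
After op 7 (rotate(+3)): offset=7, physical=[l,B,C,D,E,j,G,H,I], logical=[H,I,l,B,C,D,E,j,G]
After op 8 (replace(3, 'a')): offset=7, physical=[l,a,C,D,E,j,G,H,I], logical=[H,I,l,a,C,D,E,j,G]
After op 9 (swap(5, 8)): offset=7, physical=[l,a,C,G,E,j,D,H,I], logical=[H,I,l,a,C,G,E,j,D]

Answer: H,I,l,a,C,G,E,j,D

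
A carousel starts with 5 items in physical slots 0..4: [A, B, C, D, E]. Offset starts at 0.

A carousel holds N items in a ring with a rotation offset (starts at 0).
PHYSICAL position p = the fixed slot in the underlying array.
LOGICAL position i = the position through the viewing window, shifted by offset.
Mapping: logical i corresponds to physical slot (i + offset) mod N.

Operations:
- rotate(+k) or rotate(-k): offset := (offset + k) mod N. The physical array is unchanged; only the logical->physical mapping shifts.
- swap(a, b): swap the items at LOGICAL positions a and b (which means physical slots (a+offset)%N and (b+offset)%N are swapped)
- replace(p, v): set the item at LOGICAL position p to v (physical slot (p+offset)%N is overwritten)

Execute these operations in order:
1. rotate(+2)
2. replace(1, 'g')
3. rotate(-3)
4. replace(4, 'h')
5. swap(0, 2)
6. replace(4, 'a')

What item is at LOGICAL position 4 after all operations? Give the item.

After op 1 (rotate(+2)): offset=2, physical=[A,B,C,D,E], logical=[C,D,E,A,B]
After op 2 (replace(1, 'g')): offset=2, physical=[A,B,C,g,E], logical=[C,g,E,A,B]
After op 3 (rotate(-3)): offset=4, physical=[A,B,C,g,E], logical=[E,A,B,C,g]
After op 4 (replace(4, 'h')): offset=4, physical=[A,B,C,h,E], logical=[E,A,B,C,h]
After op 5 (swap(0, 2)): offset=4, physical=[A,E,C,h,B], logical=[B,A,E,C,h]
After op 6 (replace(4, 'a')): offset=4, physical=[A,E,C,a,B], logical=[B,A,E,C,a]

Answer: a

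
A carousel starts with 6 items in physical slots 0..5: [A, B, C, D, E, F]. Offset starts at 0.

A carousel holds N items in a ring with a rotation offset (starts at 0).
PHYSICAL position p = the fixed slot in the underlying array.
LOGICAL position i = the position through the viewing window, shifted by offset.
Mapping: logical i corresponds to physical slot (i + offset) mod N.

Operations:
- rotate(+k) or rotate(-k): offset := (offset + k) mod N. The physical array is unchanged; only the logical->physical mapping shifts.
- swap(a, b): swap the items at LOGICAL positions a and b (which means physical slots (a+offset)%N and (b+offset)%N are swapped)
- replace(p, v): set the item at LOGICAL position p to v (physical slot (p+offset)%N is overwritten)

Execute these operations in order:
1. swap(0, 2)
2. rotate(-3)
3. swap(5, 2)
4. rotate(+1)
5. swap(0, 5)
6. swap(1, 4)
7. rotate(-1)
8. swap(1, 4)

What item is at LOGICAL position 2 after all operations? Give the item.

After op 1 (swap(0, 2)): offset=0, physical=[C,B,A,D,E,F], logical=[C,B,A,D,E,F]
After op 2 (rotate(-3)): offset=3, physical=[C,B,A,D,E,F], logical=[D,E,F,C,B,A]
After op 3 (swap(5, 2)): offset=3, physical=[C,B,F,D,E,A], logical=[D,E,A,C,B,F]
After op 4 (rotate(+1)): offset=4, physical=[C,B,F,D,E,A], logical=[E,A,C,B,F,D]
After op 5 (swap(0, 5)): offset=4, physical=[C,B,F,E,D,A], logical=[D,A,C,B,F,E]
After op 6 (swap(1, 4)): offset=4, physical=[C,B,A,E,D,F], logical=[D,F,C,B,A,E]
After op 7 (rotate(-1)): offset=3, physical=[C,B,A,E,D,F], logical=[E,D,F,C,B,A]
After op 8 (swap(1, 4)): offset=3, physical=[C,D,A,E,B,F], logical=[E,B,F,C,D,A]

Answer: F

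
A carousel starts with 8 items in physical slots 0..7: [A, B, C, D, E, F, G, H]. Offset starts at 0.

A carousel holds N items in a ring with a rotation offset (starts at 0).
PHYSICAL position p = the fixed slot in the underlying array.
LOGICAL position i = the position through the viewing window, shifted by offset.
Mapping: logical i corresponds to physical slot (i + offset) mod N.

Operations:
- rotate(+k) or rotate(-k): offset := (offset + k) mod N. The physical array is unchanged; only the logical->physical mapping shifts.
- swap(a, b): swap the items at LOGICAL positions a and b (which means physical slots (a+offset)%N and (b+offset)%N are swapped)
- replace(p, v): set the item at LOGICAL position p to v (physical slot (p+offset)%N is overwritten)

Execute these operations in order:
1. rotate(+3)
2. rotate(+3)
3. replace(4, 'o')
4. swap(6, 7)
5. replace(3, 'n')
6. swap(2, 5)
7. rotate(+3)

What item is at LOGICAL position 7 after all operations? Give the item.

Answer: D

Derivation:
After op 1 (rotate(+3)): offset=3, physical=[A,B,C,D,E,F,G,H], logical=[D,E,F,G,H,A,B,C]
After op 2 (rotate(+3)): offset=6, physical=[A,B,C,D,E,F,G,H], logical=[G,H,A,B,C,D,E,F]
After op 3 (replace(4, 'o')): offset=6, physical=[A,B,o,D,E,F,G,H], logical=[G,H,A,B,o,D,E,F]
After op 4 (swap(6, 7)): offset=6, physical=[A,B,o,D,F,E,G,H], logical=[G,H,A,B,o,D,F,E]
After op 5 (replace(3, 'n')): offset=6, physical=[A,n,o,D,F,E,G,H], logical=[G,H,A,n,o,D,F,E]
After op 6 (swap(2, 5)): offset=6, physical=[D,n,o,A,F,E,G,H], logical=[G,H,D,n,o,A,F,E]
After op 7 (rotate(+3)): offset=1, physical=[D,n,o,A,F,E,G,H], logical=[n,o,A,F,E,G,H,D]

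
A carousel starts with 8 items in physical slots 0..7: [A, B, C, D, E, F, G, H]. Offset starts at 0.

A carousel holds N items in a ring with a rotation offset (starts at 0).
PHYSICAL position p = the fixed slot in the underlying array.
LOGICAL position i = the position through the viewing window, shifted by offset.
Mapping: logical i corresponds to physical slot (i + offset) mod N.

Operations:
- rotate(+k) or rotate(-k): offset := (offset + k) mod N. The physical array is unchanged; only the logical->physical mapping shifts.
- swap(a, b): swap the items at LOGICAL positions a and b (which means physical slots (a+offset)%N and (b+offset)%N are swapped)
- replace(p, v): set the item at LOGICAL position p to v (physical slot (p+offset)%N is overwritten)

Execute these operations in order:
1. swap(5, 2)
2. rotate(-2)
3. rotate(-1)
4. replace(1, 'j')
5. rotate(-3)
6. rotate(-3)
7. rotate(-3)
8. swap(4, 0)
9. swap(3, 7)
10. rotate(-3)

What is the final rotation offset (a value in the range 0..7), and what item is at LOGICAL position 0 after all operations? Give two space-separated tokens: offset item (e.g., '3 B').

After op 1 (swap(5, 2)): offset=0, physical=[A,B,F,D,E,C,G,H], logical=[A,B,F,D,E,C,G,H]
After op 2 (rotate(-2)): offset=6, physical=[A,B,F,D,E,C,G,H], logical=[G,H,A,B,F,D,E,C]
After op 3 (rotate(-1)): offset=5, physical=[A,B,F,D,E,C,G,H], logical=[C,G,H,A,B,F,D,E]
After op 4 (replace(1, 'j')): offset=5, physical=[A,B,F,D,E,C,j,H], logical=[C,j,H,A,B,F,D,E]
After op 5 (rotate(-3)): offset=2, physical=[A,B,F,D,E,C,j,H], logical=[F,D,E,C,j,H,A,B]
After op 6 (rotate(-3)): offset=7, physical=[A,B,F,D,E,C,j,H], logical=[H,A,B,F,D,E,C,j]
After op 7 (rotate(-3)): offset=4, physical=[A,B,F,D,E,C,j,H], logical=[E,C,j,H,A,B,F,D]
After op 8 (swap(4, 0)): offset=4, physical=[E,B,F,D,A,C,j,H], logical=[A,C,j,H,E,B,F,D]
After op 9 (swap(3, 7)): offset=4, physical=[E,B,F,H,A,C,j,D], logical=[A,C,j,D,E,B,F,H]
After op 10 (rotate(-3)): offset=1, physical=[E,B,F,H,A,C,j,D], logical=[B,F,H,A,C,j,D,E]

Answer: 1 B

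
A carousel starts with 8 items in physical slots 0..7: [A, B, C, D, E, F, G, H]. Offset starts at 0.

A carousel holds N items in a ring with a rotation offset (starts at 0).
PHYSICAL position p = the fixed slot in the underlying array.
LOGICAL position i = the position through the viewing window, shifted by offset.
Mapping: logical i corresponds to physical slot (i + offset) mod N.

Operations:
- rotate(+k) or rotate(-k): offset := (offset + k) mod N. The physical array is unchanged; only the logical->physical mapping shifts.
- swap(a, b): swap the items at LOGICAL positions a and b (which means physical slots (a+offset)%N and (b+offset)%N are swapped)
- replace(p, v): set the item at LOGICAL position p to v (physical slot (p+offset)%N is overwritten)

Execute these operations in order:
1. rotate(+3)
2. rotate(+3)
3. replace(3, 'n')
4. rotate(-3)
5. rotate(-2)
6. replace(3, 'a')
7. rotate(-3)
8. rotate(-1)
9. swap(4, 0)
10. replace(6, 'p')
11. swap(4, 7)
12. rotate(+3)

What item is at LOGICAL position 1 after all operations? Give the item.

Answer: a

Derivation:
After op 1 (rotate(+3)): offset=3, physical=[A,B,C,D,E,F,G,H], logical=[D,E,F,G,H,A,B,C]
After op 2 (rotate(+3)): offset=6, physical=[A,B,C,D,E,F,G,H], logical=[G,H,A,B,C,D,E,F]
After op 3 (replace(3, 'n')): offset=6, physical=[A,n,C,D,E,F,G,H], logical=[G,H,A,n,C,D,E,F]
After op 4 (rotate(-3)): offset=3, physical=[A,n,C,D,E,F,G,H], logical=[D,E,F,G,H,A,n,C]
After op 5 (rotate(-2)): offset=1, physical=[A,n,C,D,E,F,G,H], logical=[n,C,D,E,F,G,H,A]
After op 6 (replace(3, 'a')): offset=1, physical=[A,n,C,D,a,F,G,H], logical=[n,C,D,a,F,G,H,A]
After op 7 (rotate(-3)): offset=6, physical=[A,n,C,D,a,F,G,H], logical=[G,H,A,n,C,D,a,F]
After op 8 (rotate(-1)): offset=5, physical=[A,n,C,D,a,F,G,H], logical=[F,G,H,A,n,C,D,a]
After op 9 (swap(4, 0)): offset=5, physical=[A,F,C,D,a,n,G,H], logical=[n,G,H,A,F,C,D,a]
After op 10 (replace(6, 'p')): offset=5, physical=[A,F,C,p,a,n,G,H], logical=[n,G,H,A,F,C,p,a]
After op 11 (swap(4, 7)): offset=5, physical=[A,a,C,p,F,n,G,H], logical=[n,G,H,A,a,C,p,F]
After op 12 (rotate(+3)): offset=0, physical=[A,a,C,p,F,n,G,H], logical=[A,a,C,p,F,n,G,H]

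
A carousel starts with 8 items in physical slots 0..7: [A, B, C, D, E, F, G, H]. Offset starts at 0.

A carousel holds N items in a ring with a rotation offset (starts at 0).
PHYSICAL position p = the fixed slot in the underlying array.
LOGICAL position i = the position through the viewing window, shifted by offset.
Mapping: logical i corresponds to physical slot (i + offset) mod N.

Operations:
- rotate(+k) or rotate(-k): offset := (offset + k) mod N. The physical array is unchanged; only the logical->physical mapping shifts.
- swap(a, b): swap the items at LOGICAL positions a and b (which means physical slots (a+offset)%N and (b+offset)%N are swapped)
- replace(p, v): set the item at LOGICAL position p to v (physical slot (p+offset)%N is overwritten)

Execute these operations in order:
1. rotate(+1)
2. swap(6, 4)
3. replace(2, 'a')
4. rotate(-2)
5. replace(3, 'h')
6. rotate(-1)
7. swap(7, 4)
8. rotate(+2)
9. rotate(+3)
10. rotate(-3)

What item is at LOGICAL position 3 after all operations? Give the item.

Answer: a

Derivation:
After op 1 (rotate(+1)): offset=1, physical=[A,B,C,D,E,F,G,H], logical=[B,C,D,E,F,G,H,A]
After op 2 (swap(6, 4)): offset=1, physical=[A,B,C,D,E,H,G,F], logical=[B,C,D,E,H,G,F,A]
After op 3 (replace(2, 'a')): offset=1, physical=[A,B,C,a,E,H,G,F], logical=[B,C,a,E,H,G,F,A]
After op 4 (rotate(-2)): offset=7, physical=[A,B,C,a,E,H,G,F], logical=[F,A,B,C,a,E,H,G]
After op 5 (replace(3, 'h')): offset=7, physical=[A,B,h,a,E,H,G,F], logical=[F,A,B,h,a,E,H,G]
After op 6 (rotate(-1)): offset=6, physical=[A,B,h,a,E,H,G,F], logical=[G,F,A,B,h,a,E,H]
After op 7 (swap(7, 4)): offset=6, physical=[A,B,H,a,E,h,G,F], logical=[G,F,A,B,H,a,E,h]
After op 8 (rotate(+2)): offset=0, physical=[A,B,H,a,E,h,G,F], logical=[A,B,H,a,E,h,G,F]
After op 9 (rotate(+3)): offset=3, physical=[A,B,H,a,E,h,G,F], logical=[a,E,h,G,F,A,B,H]
After op 10 (rotate(-3)): offset=0, physical=[A,B,H,a,E,h,G,F], logical=[A,B,H,a,E,h,G,F]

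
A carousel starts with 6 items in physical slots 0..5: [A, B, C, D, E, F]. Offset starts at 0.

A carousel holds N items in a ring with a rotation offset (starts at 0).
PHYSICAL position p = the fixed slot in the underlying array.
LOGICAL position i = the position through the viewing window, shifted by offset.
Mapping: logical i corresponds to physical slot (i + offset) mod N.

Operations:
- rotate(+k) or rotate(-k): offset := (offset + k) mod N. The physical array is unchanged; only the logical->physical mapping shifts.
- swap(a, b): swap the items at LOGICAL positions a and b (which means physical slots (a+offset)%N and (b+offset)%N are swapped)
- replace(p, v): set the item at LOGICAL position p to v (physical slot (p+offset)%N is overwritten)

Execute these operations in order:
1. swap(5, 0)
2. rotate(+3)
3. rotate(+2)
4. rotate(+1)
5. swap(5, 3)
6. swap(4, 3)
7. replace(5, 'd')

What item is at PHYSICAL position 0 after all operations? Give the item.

Answer: F

Derivation:
After op 1 (swap(5, 0)): offset=0, physical=[F,B,C,D,E,A], logical=[F,B,C,D,E,A]
After op 2 (rotate(+3)): offset=3, physical=[F,B,C,D,E,A], logical=[D,E,A,F,B,C]
After op 3 (rotate(+2)): offset=5, physical=[F,B,C,D,E,A], logical=[A,F,B,C,D,E]
After op 4 (rotate(+1)): offset=0, physical=[F,B,C,D,E,A], logical=[F,B,C,D,E,A]
After op 5 (swap(5, 3)): offset=0, physical=[F,B,C,A,E,D], logical=[F,B,C,A,E,D]
After op 6 (swap(4, 3)): offset=0, physical=[F,B,C,E,A,D], logical=[F,B,C,E,A,D]
After op 7 (replace(5, 'd')): offset=0, physical=[F,B,C,E,A,d], logical=[F,B,C,E,A,d]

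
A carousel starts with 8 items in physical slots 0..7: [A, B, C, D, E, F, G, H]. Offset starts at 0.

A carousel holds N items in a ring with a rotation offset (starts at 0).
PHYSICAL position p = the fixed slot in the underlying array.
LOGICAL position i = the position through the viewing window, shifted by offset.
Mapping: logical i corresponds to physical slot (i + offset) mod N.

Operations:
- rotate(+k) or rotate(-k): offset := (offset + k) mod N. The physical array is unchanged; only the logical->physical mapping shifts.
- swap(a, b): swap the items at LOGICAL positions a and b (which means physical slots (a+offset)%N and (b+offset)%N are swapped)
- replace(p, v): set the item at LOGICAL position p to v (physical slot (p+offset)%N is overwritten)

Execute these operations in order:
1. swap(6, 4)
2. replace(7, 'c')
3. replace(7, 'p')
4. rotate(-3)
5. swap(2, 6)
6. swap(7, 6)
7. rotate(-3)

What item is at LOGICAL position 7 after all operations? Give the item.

Answer: B

Derivation:
After op 1 (swap(6, 4)): offset=0, physical=[A,B,C,D,G,F,E,H], logical=[A,B,C,D,G,F,E,H]
After op 2 (replace(7, 'c')): offset=0, physical=[A,B,C,D,G,F,E,c], logical=[A,B,C,D,G,F,E,c]
After op 3 (replace(7, 'p')): offset=0, physical=[A,B,C,D,G,F,E,p], logical=[A,B,C,D,G,F,E,p]
After op 4 (rotate(-3)): offset=5, physical=[A,B,C,D,G,F,E,p], logical=[F,E,p,A,B,C,D,G]
After op 5 (swap(2, 6)): offset=5, physical=[A,B,C,p,G,F,E,D], logical=[F,E,D,A,B,C,p,G]
After op 6 (swap(7, 6)): offset=5, physical=[A,B,C,G,p,F,E,D], logical=[F,E,D,A,B,C,G,p]
After op 7 (rotate(-3)): offset=2, physical=[A,B,C,G,p,F,E,D], logical=[C,G,p,F,E,D,A,B]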